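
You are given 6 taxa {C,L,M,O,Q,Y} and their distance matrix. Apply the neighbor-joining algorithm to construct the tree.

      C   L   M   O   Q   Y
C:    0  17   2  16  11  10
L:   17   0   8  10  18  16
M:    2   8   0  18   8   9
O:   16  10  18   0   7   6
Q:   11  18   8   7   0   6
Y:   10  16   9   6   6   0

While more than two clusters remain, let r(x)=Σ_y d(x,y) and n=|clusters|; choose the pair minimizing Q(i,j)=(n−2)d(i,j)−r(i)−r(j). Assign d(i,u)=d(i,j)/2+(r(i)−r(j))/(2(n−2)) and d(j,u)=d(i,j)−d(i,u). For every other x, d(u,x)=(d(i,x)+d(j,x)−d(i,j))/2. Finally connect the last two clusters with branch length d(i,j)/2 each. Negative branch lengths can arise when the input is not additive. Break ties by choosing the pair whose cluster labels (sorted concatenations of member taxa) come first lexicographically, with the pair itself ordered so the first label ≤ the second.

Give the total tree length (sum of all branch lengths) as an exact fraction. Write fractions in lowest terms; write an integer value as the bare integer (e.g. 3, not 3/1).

1. join C+M (d=2, Q=-93) ⇒ CM; edges |C|=19/8, |M|=-3/8
  updated: d(CM,L)=23/2, d(CM,O)=16, d(CM,Q)=17/2, d(CM,Y)=17/2
2. join CM+L (d=23/2, Q=-131/2) ⇒ CLM; edges |CM|=47/12, |L|=91/12
  updated: d(CLM,O)=29/4, d(CLM,Q)=15/2, d(CLM,Y)=13/2
3. join CLM+O (d=29/4, Q=-27) ⇒ CLMO; edges |CLM|=31/8, |O|=27/8
  updated: d(CLMO,Q)=29/8, d(CLMO,Y)=21/8
4. join CLMO+Q (d=29/8, Q=-49/4) ⇒ CLMOQ; edges |CLMO|=1/8, |Q|=7/2
  updated: d(CLMOQ,Y)=5/2
5. join CLMOQ+Y (d=5/2) ⇒ CLMOQY; edges |CLMOQ|=5/4, |Y|=5/4
final tree: (((((C:19/8,M:-3/8):47/12,L:91/12):31/8,O:27/8):1/8,Q:7/2):5/4,Y:5/4)
total length: 215/8

215/8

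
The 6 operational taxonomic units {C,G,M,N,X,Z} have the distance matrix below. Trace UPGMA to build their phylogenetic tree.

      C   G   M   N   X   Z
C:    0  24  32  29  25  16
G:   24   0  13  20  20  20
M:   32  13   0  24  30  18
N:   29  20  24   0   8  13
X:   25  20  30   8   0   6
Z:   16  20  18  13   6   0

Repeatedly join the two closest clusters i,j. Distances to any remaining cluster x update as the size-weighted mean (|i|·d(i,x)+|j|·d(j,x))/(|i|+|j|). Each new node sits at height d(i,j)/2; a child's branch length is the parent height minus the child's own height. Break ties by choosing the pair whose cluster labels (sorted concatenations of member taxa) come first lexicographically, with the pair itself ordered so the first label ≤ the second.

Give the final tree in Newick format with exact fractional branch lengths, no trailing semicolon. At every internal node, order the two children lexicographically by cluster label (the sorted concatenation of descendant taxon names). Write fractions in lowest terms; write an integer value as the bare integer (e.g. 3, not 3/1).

1. join X+Z (d=6) ⇒ XZ; edges |X|=3, |Z|=3
  updated: d(C,XZ)=41/2, d(G,XZ)=20, d(M,XZ)=24, d(N,XZ)=21/2
2. join N+XZ (d=21/2) ⇒ NXZ; edges |N|=21/4, |XZ|=9/4
  updated: d(C,NXZ)=70/3, d(G,NXZ)=20, d(M,NXZ)=24
3. join G+M (d=13) ⇒ GM; edges |G|=13/2, |M|=13/2
  updated: d(C,GM)=28, d(GM,NXZ)=22
4. join GM+NXZ (d=22) ⇒ GMNXZ; edges |GM|=9/2, |NXZ|=23/4
  updated: d(C,GMNXZ)=126/5
5. join C+GMNXZ (d=126/5) ⇒ CGMNXZ; edges |C|=63/5, |GMNXZ|=8/5
final tree: (C:63/5,((G:13/2,M:13/2):9/2,(N:21/4,(X:3,Z:3):9/4):23/4):8/5)
total length: 1019/20

(C:63/5,((G:13/2,M:13/2):9/2,(N:21/4,(X:3,Z:3):9/4):23/4):8/5)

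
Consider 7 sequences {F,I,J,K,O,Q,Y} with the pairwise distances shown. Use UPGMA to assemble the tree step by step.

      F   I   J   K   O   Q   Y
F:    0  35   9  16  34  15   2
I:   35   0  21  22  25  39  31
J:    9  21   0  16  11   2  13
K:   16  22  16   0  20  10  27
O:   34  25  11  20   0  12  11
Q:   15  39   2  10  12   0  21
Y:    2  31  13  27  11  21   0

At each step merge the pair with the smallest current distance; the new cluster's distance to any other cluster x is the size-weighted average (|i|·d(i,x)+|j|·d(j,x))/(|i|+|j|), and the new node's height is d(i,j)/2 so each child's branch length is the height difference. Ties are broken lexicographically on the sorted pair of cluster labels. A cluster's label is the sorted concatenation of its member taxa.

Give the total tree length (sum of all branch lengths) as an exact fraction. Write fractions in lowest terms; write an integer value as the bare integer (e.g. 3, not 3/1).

427/8

step 1: merge (F,Y) at d=2; branch lengths F→1, Y→1; new cluster FY
  updated: d(FY,I)=33, d(FY,J)=11, d(FY,K)=43/2, d(FY,O)=45/2, d(FY,Q)=18
step 2: merge (J,Q) at d=2; branch lengths J→1, Q→1; new cluster JQ
  updated: d(FY,JQ)=29/2, d(I,JQ)=30, d(JQ,K)=13, d(JQ,O)=23/2
step 3: merge (JQ,O) at d=23/2; branch lengths JQ→19/4, O→23/4; new cluster JOQ
  updated: d(FY,JOQ)=103/6, d(I,JOQ)=85/3, d(JOQ,K)=46/3
step 4: merge (JOQ,K) at d=46/3; branch lengths JOQ→23/12, K→23/3; new cluster JKOQ
  updated: d(FY,JKOQ)=73/4, d(I,JKOQ)=107/4
step 5: merge (FY,JKOQ) at d=73/4; branch lengths FY→65/8, JKOQ→35/24; new cluster FJKOQY
  updated: d(FJKOQY,I)=173/6
step 6: merge (FJKOQY,I) at d=173/6; branch lengths FJKOQY→127/24, I→173/12; new cluster FIJKOQY
final tree: (((F:1,Y:1):65/8,(((J:1,Q:1):19/4,O:23/4):23/12,K:23/3):35/24):127/24,I:173/12)
total length: 427/8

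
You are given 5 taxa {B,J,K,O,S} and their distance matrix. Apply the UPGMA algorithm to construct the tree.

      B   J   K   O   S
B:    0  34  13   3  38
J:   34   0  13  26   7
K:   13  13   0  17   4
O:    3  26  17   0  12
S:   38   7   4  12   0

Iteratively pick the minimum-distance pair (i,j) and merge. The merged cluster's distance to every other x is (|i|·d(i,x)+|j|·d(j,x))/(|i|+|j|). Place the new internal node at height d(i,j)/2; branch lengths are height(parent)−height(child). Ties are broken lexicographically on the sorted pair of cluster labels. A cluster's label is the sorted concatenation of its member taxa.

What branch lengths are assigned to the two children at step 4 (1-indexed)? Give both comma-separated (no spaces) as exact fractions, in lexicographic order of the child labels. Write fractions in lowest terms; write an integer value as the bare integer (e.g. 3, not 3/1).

1. join B+O (d=3) ⇒ BO; edges |B|=3/2, |O|=3/2
  updated: d(BO,J)=30, d(BO,K)=15, d(BO,S)=25
2. join K+S (d=4) ⇒ KS; edges |K|=2, |S|=2
  updated: d(BO,KS)=20, d(J,KS)=10
3. join J+KS (d=10) ⇒ JKS; edges |J|=5, |KS|=3
  updated: d(BO,JKS)=70/3
4. join BO+JKS (d=70/3) ⇒ BJKOS; edges |BO|=61/6, |JKS|=20/3
final tree: ((B:3/2,O:3/2):61/6,(J:5,(K:2,S:2):3):20/3)
total length: 191/6

61/6,20/3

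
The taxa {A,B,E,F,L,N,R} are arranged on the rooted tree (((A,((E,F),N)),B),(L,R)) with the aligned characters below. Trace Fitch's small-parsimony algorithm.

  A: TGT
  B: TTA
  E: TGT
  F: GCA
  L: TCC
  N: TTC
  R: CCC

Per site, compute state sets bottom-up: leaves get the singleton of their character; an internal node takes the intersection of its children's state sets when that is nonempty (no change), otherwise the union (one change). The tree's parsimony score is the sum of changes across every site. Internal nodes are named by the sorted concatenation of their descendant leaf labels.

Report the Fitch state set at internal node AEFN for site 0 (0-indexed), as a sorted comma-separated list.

T

site 0, node EF: E={T} ∪ F={G} → {G,T} (+1)
site 0, node EFN: EF={G,T} ∩ N={T} → {T} (+0)
site 0, node AEFN: A={T} ∩ EFN={T} → {T} (+0)
site 0, node ABEFN: AEFN={T} ∩ B={T} → {T} (+0)
site 0, node LR: L={T} ∪ R={C} → {C,T} (+1)
site 0, node ABEFLNR: ABEFN={T} ∩ LR={C,T} → {T} (+0)
site 1, node EF: E={G} ∪ F={C} → {C,G} (+1)
site 1, node EFN: EF={C,G} ∪ N={T} → {C,G,T} (+1)
site 1, node AEFN: A={G} ∩ EFN={C,G,T} → {G} (+0)
site 1, node ABEFN: AEFN={G} ∪ B={T} → {G,T} (+1)
site 1, node LR: L={C} ∩ R={C} → {C} (+0)
site 1, node ABEFLNR: ABEFN={G,T} ∪ LR={C} → {C,G,T} (+1)
site 2, node EF: E={T} ∪ F={A} → {A,T} (+1)
site 2, node EFN: EF={A,T} ∪ N={C} → {A,C,T} (+1)
site 2, node AEFN: A={T} ∩ EFN={A,C,T} → {T} (+0)
site 2, node ABEFN: AEFN={T} ∪ B={A} → {A,T} (+1)
site 2, node LR: L={C} ∩ R={C} → {C} (+0)
site 2, node ABEFLNR: ABEFN={A,T} ∪ LR={C} → {A,C,T} (+1)
per-site changes: [2, 4, 4]; total = 10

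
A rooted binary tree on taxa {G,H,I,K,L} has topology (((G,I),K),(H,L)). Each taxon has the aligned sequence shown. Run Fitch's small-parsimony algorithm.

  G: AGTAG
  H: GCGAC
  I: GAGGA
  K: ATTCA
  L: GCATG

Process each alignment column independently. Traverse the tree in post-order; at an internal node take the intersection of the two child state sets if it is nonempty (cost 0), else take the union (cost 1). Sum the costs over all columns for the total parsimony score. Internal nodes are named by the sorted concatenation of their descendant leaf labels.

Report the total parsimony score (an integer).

14

[col 0] GI: children G:{A}, I:{G} ∪→ {A,G}; cost 1
[col 0] GIK: children GI:{A,G}, K:{A} ∩→ {A}; cost 0
[col 0] HL: children H:{G}, L:{G} ∩→ {G}; cost 0
[col 0] GHIKL: children GIK:{A}, HL:{G} ∪→ {A,G}; cost 1
[col 1] GI: children G:{G}, I:{A} ∪→ {A,G}; cost 1
[col 1] GIK: children GI:{A,G}, K:{T} ∪→ {A,G,T}; cost 1
[col 1] HL: children H:{C}, L:{C} ∩→ {C}; cost 0
[col 1] GHIKL: children GIK:{A,G,T}, HL:{C} ∪→ {A,C,G,T}; cost 1
[col 2] GI: children G:{T}, I:{G} ∪→ {G,T}; cost 1
[col 2] GIK: children GI:{G,T}, K:{T} ∩→ {T}; cost 0
[col 2] HL: children H:{G}, L:{A} ∪→ {A,G}; cost 1
[col 2] GHIKL: children GIK:{T}, HL:{A,G} ∪→ {A,G,T}; cost 1
[col 3] GI: children G:{A}, I:{G} ∪→ {A,G}; cost 1
[col 3] GIK: children GI:{A,G}, K:{C} ∪→ {A,C,G}; cost 1
[col 3] HL: children H:{A}, L:{T} ∪→ {A,T}; cost 1
[col 3] GHIKL: children GIK:{A,C,G}, HL:{A,T} ∩→ {A}; cost 0
[col 4] GI: children G:{G}, I:{A} ∪→ {A,G}; cost 1
[col 4] GIK: children GI:{A,G}, K:{A} ∩→ {A}; cost 0
[col 4] HL: children H:{C}, L:{G} ∪→ {C,G}; cost 1
[col 4] GHIKL: children GIK:{A}, HL:{C,G} ∪→ {A,C,G}; cost 1
per-site changes: [2, 3, 3, 3, 3]; total = 14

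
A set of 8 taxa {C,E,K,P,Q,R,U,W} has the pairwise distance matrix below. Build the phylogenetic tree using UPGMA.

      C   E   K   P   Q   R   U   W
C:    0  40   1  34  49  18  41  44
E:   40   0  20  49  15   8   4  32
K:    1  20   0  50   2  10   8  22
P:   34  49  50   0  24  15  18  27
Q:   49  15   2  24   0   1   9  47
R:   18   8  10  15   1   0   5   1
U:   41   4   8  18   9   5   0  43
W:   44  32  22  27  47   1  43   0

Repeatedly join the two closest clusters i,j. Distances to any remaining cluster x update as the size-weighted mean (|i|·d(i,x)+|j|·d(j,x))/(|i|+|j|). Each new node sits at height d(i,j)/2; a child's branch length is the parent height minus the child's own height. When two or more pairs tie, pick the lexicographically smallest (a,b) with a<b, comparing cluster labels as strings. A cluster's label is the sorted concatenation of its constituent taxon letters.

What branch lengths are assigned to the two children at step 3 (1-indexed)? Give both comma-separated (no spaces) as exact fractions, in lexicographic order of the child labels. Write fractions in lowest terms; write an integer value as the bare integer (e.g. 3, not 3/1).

2,2

step 1: merge (C,K) at d=1; branch lengths C→1/2, K→1/2; new cluster CK
  updated: d(CK,E)=30, d(CK,P)=42, d(CK,Q)=51/2, d(CK,R)=14, d(CK,U)=49/2, d(CK,W)=33
step 2: merge (Q,R) at d=1; branch lengths Q→1/2, R→1/2; new cluster QR
  updated: d(CK,QR)=79/4, d(E,QR)=23/2, d(P,QR)=39/2, d(QR,U)=7, d(QR,W)=24
step 3: merge (E,U) at d=4; branch lengths E→2, U→2; new cluster EU
  updated: d(CK,EU)=109/4, d(EU,P)=67/2, d(EU,QR)=37/4, d(EU,W)=75/2
step 4: merge (EU,QR) at d=37/4; branch lengths EU→21/8, QR→33/8; new cluster EQRU
  updated: d(CK,EQRU)=47/2, d(EQRU,P)=53/2, d(EQRU,W)=123/4
step 5: merge (CK,EQRU) at d=47/2; branch lengths CK→45/4, EQRU→57/8; new cluster CEKQRU
  updated: d(CEKQRU,P)=95/3, d(CEKQRU,W)=63/2
step 6: merge (P,W) at d=27; branch lengths P→27/2, W→27/2; new cluster PW
  updated: d(CEKQRU,PW)=379/12
step 7: merge (CEKQRU,PW) at d=379/12; branch lengths CEKQRU→97/24, PW→55/24; new cluster CEKPQRUW
final tree: (((C:1/2,K:1/2):45/4,((E:2,U:2):21/8,(Q:1/2,R:1/2):33/8):57/8):97/24,(P:27/2,W:27/2):55/24)
total length: 1547/24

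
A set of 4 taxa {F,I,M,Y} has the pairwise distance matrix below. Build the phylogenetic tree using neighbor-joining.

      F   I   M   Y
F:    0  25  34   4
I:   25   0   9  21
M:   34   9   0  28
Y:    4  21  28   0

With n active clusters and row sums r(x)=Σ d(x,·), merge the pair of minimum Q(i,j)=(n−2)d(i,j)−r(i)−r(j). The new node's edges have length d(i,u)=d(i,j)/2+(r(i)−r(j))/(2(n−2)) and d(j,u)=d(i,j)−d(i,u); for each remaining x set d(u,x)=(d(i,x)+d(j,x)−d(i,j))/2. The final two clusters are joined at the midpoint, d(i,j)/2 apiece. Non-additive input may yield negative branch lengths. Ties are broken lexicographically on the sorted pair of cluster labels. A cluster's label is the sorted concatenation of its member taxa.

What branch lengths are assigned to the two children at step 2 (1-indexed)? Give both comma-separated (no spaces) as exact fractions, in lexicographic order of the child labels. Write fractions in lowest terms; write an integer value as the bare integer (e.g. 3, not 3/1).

41/2,1/2

1. join F+Y (d=4, Q=-108) ⇒ FY; edges |F|=9/2, |Y|=-1/2
  updated: d(FY,I)=21, d(FY,M)=29
2. join FY+I (d=21, Q=-59) ⇒ FIY; edges |FY|=41/2, |I|=1/2
  updated: d(FIY,M)=17/2
3. join FIY+M (d=17/2) ⇒ FIMY; edges |FIY|=17/4, |M|=17/4
final tree: (((F:9/2,Y:-1/2):41/2,I:1/2):17/4,M:17/4)
total length: 67/2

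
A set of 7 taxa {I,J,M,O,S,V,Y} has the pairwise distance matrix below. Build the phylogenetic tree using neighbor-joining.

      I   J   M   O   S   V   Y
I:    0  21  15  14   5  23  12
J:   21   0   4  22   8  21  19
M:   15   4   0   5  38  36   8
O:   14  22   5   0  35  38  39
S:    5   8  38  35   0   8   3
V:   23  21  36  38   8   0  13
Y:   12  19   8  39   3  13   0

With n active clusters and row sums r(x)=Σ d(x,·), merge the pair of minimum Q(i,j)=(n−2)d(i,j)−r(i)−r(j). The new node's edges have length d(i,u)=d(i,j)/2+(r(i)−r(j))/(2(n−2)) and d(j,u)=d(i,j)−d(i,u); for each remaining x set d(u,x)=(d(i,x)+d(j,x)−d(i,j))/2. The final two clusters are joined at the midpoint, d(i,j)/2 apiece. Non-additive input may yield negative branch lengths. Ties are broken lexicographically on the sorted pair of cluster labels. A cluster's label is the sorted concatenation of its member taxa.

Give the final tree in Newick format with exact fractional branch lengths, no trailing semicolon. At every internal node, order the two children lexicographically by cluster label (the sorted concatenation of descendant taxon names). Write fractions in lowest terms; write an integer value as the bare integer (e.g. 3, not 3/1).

((((I:83/24,(J:19/16,(M:-11/5,O:36/5):149/16):187/24):171/32,Y:77/32):51/32,S:-51/32):307/64,V:307/64)

1. join M+O (d=5, Q=-234) ⇒ MO; edges |M|=-11/5, |O|=36/5
  updated: d(I,MO)=12, d(J,MO)=21/2, d(MO,S)=34, d(MO,V)=69/2, d(MO,Y)=21
2. join J+MO (d=21/2, Q=-299/2) ⇒ JMO; edges |J|=19/16, |MO|=149/16
  updated: d(I,JMO)=45/4, d(JMO,S)=63/4, d(JMO,V)=45/2, d(JMO,Y)=59/4
3. join I+JMO (d=45/4, Q=-327/4) ⇒ IJMO; edges |I|=83/24, |JMO|=187/24
  updated: d(IJMO,S)=19/4, d(IJMO,V)=137/8, d(IJMO,Y)=31/4
4. join IJMO+Y (d=31/4, Q=-303/8) ⇒ IJMOY; edges |IJMO|=171/32, |Y|=77/32
  updated: d(IJMOY,S)=0, d(IJMOY,V)=179/16
5. join IJMOY+S (d=0, Q=-307/16) ⇒ IJMOSY; edges |IJMOY|=51/32, |S|=-51/32
  updated: d(IJMOSY,V)=307/32
6. join IJMOSY+V (d=307/32) ⇒ IJMOSVY; edges |IJMOSY|=307/64, |V|=307/64
final tree: ((((I:83/24,(J:19/16,(M:-11/5,O:36/5):149/16):187/24):171/32,Y:77/32):51/32,S:-51/32):307/64,V:307/64)
total length: 1411/32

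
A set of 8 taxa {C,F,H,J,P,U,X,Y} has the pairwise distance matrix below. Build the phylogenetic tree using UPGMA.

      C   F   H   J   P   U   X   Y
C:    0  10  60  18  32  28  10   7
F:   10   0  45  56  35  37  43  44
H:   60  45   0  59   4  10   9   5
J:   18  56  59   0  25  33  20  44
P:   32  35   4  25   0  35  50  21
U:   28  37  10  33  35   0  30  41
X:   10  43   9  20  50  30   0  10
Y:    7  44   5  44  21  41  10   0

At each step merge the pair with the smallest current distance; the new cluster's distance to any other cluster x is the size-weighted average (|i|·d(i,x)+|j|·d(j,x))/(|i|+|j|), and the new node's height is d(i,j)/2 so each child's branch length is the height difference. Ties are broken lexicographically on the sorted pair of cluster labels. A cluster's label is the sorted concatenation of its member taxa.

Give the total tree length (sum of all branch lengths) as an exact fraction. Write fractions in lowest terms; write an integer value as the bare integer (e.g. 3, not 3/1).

15181/168

1. join H+P (d=4) ⇒ HP; edges |H|=2, |P|=2
  updated: d(C,HP)=46, d(F,HP)=40, d(HP,J)=42, d(HP,U)=45/2, d(HP,X)=59/2, d(HP,Y)=13
2. join C+Y (d=7) ⇒ CY; edges |C|=7/2, |Y|=7/2
  updated: d(CY,F)=27, d(CY,HP)=59/2, d(CY,J)=31, d(CY,U)=69/2, d(CY,X)=10
3. join CY+X (d=10) ⇒ CXY; edges |CY|=3/2, |X|=5
  updated: d(CXY,F)=97/3, d(CXY,HP)=59/2, d(CXY,J)=82/3, d(CXY,U)=33
4. join HP+U (d=45/2) ⇒ HPU; edges |HP|=37/4, |U|=45/4
  updated: d(CXY,HPU)=92/3, d(F,HPU)=39, d(HPU,J)=39
5. join CXY+J (d=82/3) ⇒ CJXY; edges |CXY|=26/3, |J|=41/3
  updated: d(CJXY,F)=153/4, d(CJXY,HPU)=131/4
6. join CJXY+HPU (d=131/4) ⇒ CHJPUXY; edges |CJXY|=65/24, |HPU|=41/8
  updated: d(CHJPUXY,F)=270/7
7. join CHJPUXY+F (d=270/7) ⇒ CFHJPUXY; edges |CHJPUXY|=163/56, |F|=135/7
final tree: (((((C:7/2,Y:7/2):3/2,X:5):26/3,J:41/3):65/24,((H:2,P:2):37/4,U:45/4):41/8):163/56,F:135/7)
total length: 15181/168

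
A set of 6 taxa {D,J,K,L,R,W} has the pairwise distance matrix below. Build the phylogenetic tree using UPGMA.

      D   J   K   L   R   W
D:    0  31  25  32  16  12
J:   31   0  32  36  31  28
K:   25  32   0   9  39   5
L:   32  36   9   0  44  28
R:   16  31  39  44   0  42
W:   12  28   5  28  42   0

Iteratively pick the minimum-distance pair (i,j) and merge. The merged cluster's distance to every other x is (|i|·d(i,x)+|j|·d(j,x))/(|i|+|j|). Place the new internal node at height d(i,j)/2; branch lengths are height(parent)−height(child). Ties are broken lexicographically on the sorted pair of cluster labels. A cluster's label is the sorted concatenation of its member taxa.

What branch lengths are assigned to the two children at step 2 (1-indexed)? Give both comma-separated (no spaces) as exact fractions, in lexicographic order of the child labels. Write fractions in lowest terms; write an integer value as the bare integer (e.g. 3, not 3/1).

step 1: merge (K,W) at d=5; branch lengths K→5/2, W→5/2; new cluster KW
  updated: d(D,KW)=37/2, d(J,KW)=30, d(KW,L)=37/2, d(KW,R)=81/2
step 2: merge (D,R) at d=16; branch lengths D→8, R→8; new cluster DR
  updated: d(DR,J)=31, d(DR,KW)=59/2, d(DR,L)=38
step 3: merge (KW,L) at d=37/2; branch lengths KW→27/4, L→37/4; new cluster KLW
  updated: d(DR,KLW)=97/3, d(J,KLW)=32
step 4: merge (DR,J) at d=31; branch lengths DR→15/2, J→31/2; new cluster DJR
  updated: d(DJR,KLW)=290/9
step 5: merge (DJR,KLW) at d=290/9; branch lengths DJR→11/18, KLW→247/36; new cluster DJKLRW
final tree: (((D:8,R:8):15/2,J:31/2):11/18,((K:5/2,W:5/2):27/4,L:37/4):247/36)
total length: 2429/36

8,8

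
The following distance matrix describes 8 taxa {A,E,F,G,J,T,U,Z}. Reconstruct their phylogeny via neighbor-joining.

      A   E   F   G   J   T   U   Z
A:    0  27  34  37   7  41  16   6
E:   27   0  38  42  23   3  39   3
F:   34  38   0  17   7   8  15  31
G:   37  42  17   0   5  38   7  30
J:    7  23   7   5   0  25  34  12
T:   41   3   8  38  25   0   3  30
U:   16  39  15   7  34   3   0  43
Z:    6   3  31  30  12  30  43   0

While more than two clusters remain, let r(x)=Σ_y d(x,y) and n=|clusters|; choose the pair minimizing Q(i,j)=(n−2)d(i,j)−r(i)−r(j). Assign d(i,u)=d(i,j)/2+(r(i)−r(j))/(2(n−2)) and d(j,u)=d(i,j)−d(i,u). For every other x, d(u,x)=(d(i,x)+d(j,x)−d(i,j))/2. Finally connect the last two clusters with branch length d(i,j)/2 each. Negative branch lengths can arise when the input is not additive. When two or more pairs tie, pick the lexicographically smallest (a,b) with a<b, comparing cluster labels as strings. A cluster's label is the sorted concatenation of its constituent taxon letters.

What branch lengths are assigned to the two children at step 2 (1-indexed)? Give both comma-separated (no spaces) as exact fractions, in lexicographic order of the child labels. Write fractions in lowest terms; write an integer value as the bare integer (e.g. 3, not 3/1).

iteration 1: select E,Z (d=3, Q=-312); attach at lengths (19/6, -1/6); label the merged cluster EZ
  updated: d(A,EZ)=15, d(EZ,F)=33, d(EZ,G)=69/2, d(EZ,J)=16, d(EZ,T)=15, d(EZ,U)=79/2
iteration 2: select T,U (d=3, Q=-459/2); attach at lengths (61/20, -1/20); label the merged cluster TU
  updated: d(A,TU)=27, d(EZ,TU)=103/4, d(F,TU)=10, d(G,TU)=21, d(J,TU)=28
iteration 3: select A,EZ (d=15, Q=-737/4); attach at lengths (223/32, 257/32); label the merged cluster AEZ
  updated: d(AEZ,F)=26, d(AEZ,G)=113/4, d(AEZ,J)=4, d(AEZ,TU)=151/8
iteration 4: select AEZ,J (d=4, Q=-873/8); attach at lengths (361/48, -169/48); label the merged cluster AEJZ
  updated: d(AEJZ,F)=29/2, d(AEJZ,G)=117/8, d(AEJZ,TU)=343/16
iteration 5: select AEJZ,G (d=117/8, Q=-1183/16); attach at lengths (435/64, 501/64); label the merged cluster AEGJZ
  updated: d(AEGJZ,F)=135/16, d(AEGJZ,TU)=445/32
iteration 6: select AEGJZ,F (d=135/16, Q=-1035/32); attach at lengths (395/64, 145/64); label the merged cluster AEFGJZ
  updated: d(AEFGJZ,TU)=495/64
iteration 7: select AEFGJZ,TU (d=495/64); attach at lengths (495/128, 495/128); label the merged cluster AEFGJTUZ
final tree: (((((A:223/32,(E:19/6,Z:-1/6):257/32):361/48,J:-169/48):435/64,G:501/64):395/64,F:145/64):495/128,(T:61/20,U:-1/20):495/128)
total length: 3571/64

61/20,-1/20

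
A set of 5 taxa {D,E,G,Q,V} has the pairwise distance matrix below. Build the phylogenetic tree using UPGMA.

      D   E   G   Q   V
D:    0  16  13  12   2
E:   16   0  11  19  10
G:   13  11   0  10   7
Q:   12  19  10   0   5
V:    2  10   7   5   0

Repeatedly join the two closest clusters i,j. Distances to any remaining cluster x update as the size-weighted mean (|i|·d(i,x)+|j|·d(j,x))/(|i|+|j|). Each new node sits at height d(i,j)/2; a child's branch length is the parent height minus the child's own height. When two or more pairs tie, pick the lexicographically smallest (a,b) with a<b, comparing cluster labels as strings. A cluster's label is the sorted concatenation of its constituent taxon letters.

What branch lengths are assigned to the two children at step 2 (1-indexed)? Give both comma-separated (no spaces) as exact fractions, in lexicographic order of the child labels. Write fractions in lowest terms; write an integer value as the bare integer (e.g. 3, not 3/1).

13/4,17/4

iteration 1: select D,V (d=2); attach at lengths (1, 1); label the merged cluster DV
  updated: d(DV,E)=13, d(DV,G)=10, d(DV,Q)=17/2
iteration 2: select DV,Q (d=17/2); attach at lengths (13/4, 17/4); label the merged cluster DQV
  updated: d(DQV,E)=15, d(DQV,G)=10
iteration 3: select DQV,G (d=10); attach at lengths (3/4, 5); label the merged cluster DGQV
  updated: d(DGQV,E)=14
iteration 4: select DGQV,E (d=14); attach at lengths (2, 7); label the merged cluster DEGQV
final tree: ((((D:1,V:1):13/4,Q:17/4):3/4,G:5):2,E:7)
total length: 97/4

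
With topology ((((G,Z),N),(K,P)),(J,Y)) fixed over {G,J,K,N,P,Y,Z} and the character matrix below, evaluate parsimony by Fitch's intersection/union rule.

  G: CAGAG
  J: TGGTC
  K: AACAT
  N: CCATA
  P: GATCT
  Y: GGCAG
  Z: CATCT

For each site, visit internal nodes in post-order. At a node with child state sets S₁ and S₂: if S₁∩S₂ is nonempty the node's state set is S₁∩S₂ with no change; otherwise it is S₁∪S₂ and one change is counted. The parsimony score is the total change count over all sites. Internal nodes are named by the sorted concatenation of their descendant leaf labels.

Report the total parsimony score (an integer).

GZ@0: {C} ∩ {C} = {C} (intersection, +0)
GNZ@0: {C} ∩ {C} = {C} (intersection, +0)
KP@0: {A} ∪ {G} = {A,G} (union, +1)
GKNPZ@0: {C} ∪ {A,G} = {A,C,G} (union, +1)
JY@0: {T} ∪ {G} = {G,T} (union, +1)
GJKNPYZ@0: {A,C,G} ∩ {G,T} = {G} (intersection, +0)
GZ@1: {A} ∩ {A} = {A} (intersection, +0)
GNZ@1: {A} ∪ {C} = {A,C} (union, +1)
KP@1: {A} ∩ {A} = {A} (intersection, +0)
GKNPZ@1: {A,C} ∩ {A} = {A} (intersection, +0)
JY@1: {G} ∩ {G} = {G} (intersection, +0)
GJKNPYZ@1: {A} ∪ {G} = {A,G} (union, +1)
GZ@2: {G} ∪ {T} = {G,T} (union, +1)
GNZ@2: {G,T} ∪ {A} = {A,G,T} (union, +1)
KP@2: {C} ∪ {T} = {C,T} (union, +1)
GKNPZ@2: {A,G,T} ∩ {C,T} = {T} (intersection, +0)
JY@2: {G} ∪ {C} = {C,G} (union, +1)
GJKNPYZ@2: {T} ∪ {C,G} = {C,G,T} (union, +1)
GZ@3: {A} ∪ {C} = {A,C} (union, +1)
GNZ@3: {A,C} ∪ {T} = {A,C,T} (union, +1)
KP@3: {A} ∪ {C} = {A,C} (union, +1)
GKNPZ@3: {A,C,T} ∩ {A,C} = {A,C} (intersection, +0)
JY@3: {T} ∪ {A} = {A,T} (union, +1)
GJKNPYZ@3: {A,C} ∩ {A,T} = {A} (intersection, +0)
GZ@4: {G} ∪ {T} = {G,T} (union, +1)
GNZ@4: {G,T} ∪ {A} = {A,G,T} (union, +1)
KP@4: {T} ∩ {T} = {T} (intersection, +0)
GKNPZ@4: {A,G,T} ∩ {T} = {T} (intersection, +0)
JY@4: {C} ∪ {G} = {C,G} (union, +1)
GJKNPYZ@4: {T} ∪ {C,G} = {C,G,T} (union, +1)
per-site changes: [3, 2, 5, 4, 4]; total = 18

18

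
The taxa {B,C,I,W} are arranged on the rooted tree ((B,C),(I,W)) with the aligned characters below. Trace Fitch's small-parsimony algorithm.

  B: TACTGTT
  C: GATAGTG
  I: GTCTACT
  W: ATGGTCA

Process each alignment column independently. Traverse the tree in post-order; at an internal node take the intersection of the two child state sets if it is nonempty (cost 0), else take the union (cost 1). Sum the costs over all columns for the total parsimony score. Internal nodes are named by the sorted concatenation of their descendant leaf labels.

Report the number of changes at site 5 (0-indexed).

1

BC@0: {T} ∪ {G} = {G,T} (union, +1)
IW@0: {G} ∪ {A} = {A,G} (union, +1)
BCIW@0: {G,T} ∩ {A,G} = {G} (intersection, +0)
BC@1: {A} ∩ {A} = {A} (intersection, +0)
IW@1: {T} ∩ {T} = {T} (intersection, +0)
BCIW@1: {A} ∪ {T} = {A,T} (union, +1)
BC@2: {C} ∪ {T} = {C,T} (union, +1)
IW@2: {C} ∪ {G} = {C,G} (union, +1)
BCIW@2: {C,T} ∩ {C,G} = {C} (intersection, +0)
BC@3: {T} ∪ {A} = {A,T} (union, +1)
IW@3: {T} ∪ {G} = {G,T} (union, +1)
BCIW@3: {A,T} ∩ {G,T} = {T} (intersection, +0)
BC@4: {G} ∩ {G} = {G} (intersection, +0)
IW@4: {A} ∪ {T} = {A,T} (union, +1)
BCIW@4: {G} ∪ {A,T} = {A,G,T} (union, +1)
BC@5: {T} ∩ {T} = {T} (intersection, +0)
IW@5: {C} ∩ {C} = {C} (intersection, +0)
BCIW@5: {T} ∪ {C} = {C,T} (union, +1)
BC@6: {T} ∪ {G} = {G,T} (union, +1)
IW@6: {T} ∪ {A} = {A,T} (union, +1)
BCIW@6: {G,T} ∩ {A,T} = {T} (intersection, +0)
per-site changes: [2, 1, 2, 2, 2, 1, 2]; total = 12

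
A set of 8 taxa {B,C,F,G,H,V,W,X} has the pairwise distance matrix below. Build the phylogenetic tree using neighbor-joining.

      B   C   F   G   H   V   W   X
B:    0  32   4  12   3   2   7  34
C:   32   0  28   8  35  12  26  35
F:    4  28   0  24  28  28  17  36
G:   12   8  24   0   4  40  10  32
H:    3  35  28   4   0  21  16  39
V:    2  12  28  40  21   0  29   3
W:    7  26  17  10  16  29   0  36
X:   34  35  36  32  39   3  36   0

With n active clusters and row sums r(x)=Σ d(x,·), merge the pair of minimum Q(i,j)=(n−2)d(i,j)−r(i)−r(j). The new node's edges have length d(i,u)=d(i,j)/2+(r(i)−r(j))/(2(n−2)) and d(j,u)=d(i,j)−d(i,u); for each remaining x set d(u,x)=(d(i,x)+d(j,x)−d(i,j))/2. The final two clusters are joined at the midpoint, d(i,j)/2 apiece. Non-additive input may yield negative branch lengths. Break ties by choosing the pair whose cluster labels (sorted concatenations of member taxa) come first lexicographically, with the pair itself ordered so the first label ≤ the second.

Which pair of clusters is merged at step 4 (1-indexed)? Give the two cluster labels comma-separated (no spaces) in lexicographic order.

B,F

step 1: merge (V,X) at d=3, Q=-332; branch lengths V→-31/6, X→49/6; new cluster VX
  updated: d(B,VX)=33/2, d(C,VX)=22, d(F,VX)=61/2, d(G,VX)=69/2, d(H,VX)=57/2, d(VX,W)=31
step 2: merge (C,VX) at d=22, Q=-204; branch lengths C→49/5, VX→61/5; new cluster CVX
  updated: d(B,CVX)=53/4, d(CVX,F)=73/4, d(CVX,G)=41/4, d(CVX,H)=83/4, d(CVX,W)=35/2
step 3: merge (G,H) at d=4, Q=-116; branch lengths G→9/16, H→55/16; new cluster GH
  updated: d(B,GH)=11/2, d(CVX,GH)=27/2, d(F,GH)=24, d(GH,W)=11
step 4: merge (B,F) at d=4, Q=-81; branch lengths B→-43/12, F→91/12; new cluster BF
  updated: d(BF,CVX)=55/4, d(BF,GH)=51/4, d(BF,W)=10
step 5: merge (BF,W) at d=10, Q=-55; branch lengths BF→9/2, W→11/2; new cluster BFW
  updated: d(BFW,CVX)=85/8, d(BFW,GH)=55/8
step 6: merge (BFW,CVX) at d=85/8, Q=-31; branch lengths BFW→2, CVX→69/8; new cluster BCFVWX
  updated: d(BCFVWX,GH)=39/8
step 7: merge (BCFVWX,GH) at d=39/8; branch lengths BCFVWX→39/16, GH→39/16; new cluster BCFGHVWX
final tree: ((((B:-43/12,F:91/12):9/2,W:11/2):2,(C:49/5,(V:-31/6,X:49/6):61/5):69/8):39/16,(G:9/16,H:55/16):39/16)
total length: 117/2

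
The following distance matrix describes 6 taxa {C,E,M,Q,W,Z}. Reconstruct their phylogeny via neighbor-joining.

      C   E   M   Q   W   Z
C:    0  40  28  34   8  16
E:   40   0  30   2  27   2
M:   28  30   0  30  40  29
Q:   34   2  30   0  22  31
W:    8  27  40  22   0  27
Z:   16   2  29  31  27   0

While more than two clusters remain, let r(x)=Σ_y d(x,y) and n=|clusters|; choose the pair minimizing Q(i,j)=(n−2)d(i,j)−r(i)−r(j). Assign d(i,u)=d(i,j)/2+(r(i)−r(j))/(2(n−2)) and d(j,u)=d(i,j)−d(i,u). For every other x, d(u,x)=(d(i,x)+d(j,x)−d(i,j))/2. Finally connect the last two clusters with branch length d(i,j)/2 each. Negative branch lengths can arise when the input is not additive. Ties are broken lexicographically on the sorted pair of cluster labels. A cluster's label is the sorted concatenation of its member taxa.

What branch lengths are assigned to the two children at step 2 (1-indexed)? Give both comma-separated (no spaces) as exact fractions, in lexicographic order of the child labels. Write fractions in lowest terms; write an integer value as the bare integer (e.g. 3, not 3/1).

step 1: merge (C,W) at d=8, Q=-218; branch lengths C→17/4, W→15/4; new cluster CW
  updated: d(CW,E)=59/2, d(CW,M)=30, d(CW,Q)=24, d(CW,Z)=35/2
step 2: merge (E,Q) at d=2, Q=-289/2; branch lengths E→-35/12, Q→59/12; new cluster EQ
  updated: d(CW,EQ)=103/4, d(EQ,M)=29, d(EQ,Z)=31/2
step 3: merge (CW,M) at d=30, Q=-405/4; branch lengths CW→181/16, M→299/16; new cluster CMW
  updated: d(CMW,EQ)=99/8, d(CMW,Z)=33/4
step 4: merge (CMW,EQ) at d=99/8, Q=-289/8; branch lengths CMW→41/16, EQ→157/16; new cluster CEMQW
  updated: d(CEMQW,Z)=91/16
step 5: merge (CEMQW,Z) at d=91/16; branch lengths CEMQW→91/32, Z→91/32; new cluster CEMQWZ
final tree: ((((C:17/4,W:15/4):181/16,M:299/16):41/16,(E:-35/12,Q:59/12):157/16):91/32,Z:91/32)
total length: 929/16

-35/12,59/12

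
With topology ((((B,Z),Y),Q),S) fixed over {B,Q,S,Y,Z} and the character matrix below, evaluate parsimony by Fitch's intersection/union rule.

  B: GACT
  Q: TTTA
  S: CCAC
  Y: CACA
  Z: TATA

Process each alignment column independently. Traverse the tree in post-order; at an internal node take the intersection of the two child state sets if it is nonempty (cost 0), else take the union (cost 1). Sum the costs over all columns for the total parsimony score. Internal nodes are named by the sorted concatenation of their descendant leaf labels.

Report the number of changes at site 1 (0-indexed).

2

BZ@0: {G} ∪ {T} = {G,T} (union, +1)
BYZ@0: {G,T} ∪ {C} = {C,G,T} (union, +1)
BQYZ@0: {C,G,T} ∩ {T} = {T} (intersection, +0)
BQSYZ@0: {T} ∪ {C} = {C,T} (union, +1)
BZ@1: {A} ∩ {A} = {A} (intersection, +0)
BYZ@1: {A} ∩ {A} = {A} (intersection, +0)
BQYZ@1: {A} ∪ {T} = {A,T} (union, +1)
BQSYZ@1: {A,T} ∪ {C} = {A,C,T} (union, +1)
BZ@2: {C} ∪ {T} = {C,T} (union, +1)
BYZ@2: {C,T} ∩ {C} = {C} (intersection, +0)
BQYZ@2: {C} ∪ {T} = {C,T} (union, +1)
BQSYZ@2: {C,T} ∪ {A} = {A,C,T} (union, +1)
BZ@3: {T} ∪ {A} = {A,T} (union, +1)
BYZ@3: {A,T} ∩ {A} = {A} (intersection, +0)
BQYZ@3: {A} ∩ {A} = {A} (intersection, +0)
BQSYZ@3: {A} ∪ {C} = {A,C} (union, +1)
per-site changes: [3, 2, 3, 2]; total = 10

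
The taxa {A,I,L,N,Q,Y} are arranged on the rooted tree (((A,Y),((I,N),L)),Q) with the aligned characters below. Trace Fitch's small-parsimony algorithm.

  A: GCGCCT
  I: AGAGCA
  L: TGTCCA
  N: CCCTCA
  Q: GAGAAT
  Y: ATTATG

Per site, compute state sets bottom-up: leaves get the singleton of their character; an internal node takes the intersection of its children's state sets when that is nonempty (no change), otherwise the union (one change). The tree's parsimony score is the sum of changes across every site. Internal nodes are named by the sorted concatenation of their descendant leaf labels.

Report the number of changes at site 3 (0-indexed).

site 0, node AY: A={G} ∪ Y={A} → {A,G} (+1)
site 0, node IN: I={A} ∪ N={C} → {A,C} (+1)
site 0, node ILN: IN={A,C} ∪ L={T} → {A,C,T} (+1)
site 0, node AILNY: AY={A,G} ∩ ILN={A,C,T} → {A} (+0)
site 0, node AILNQY: AILNY={A} ∪ Q={G} → {A,G} (+1)
site 1, node AY: A={C} ∪ Y={T} → {C,T} (+1)
site 1, node IN: I={G} ∪ N={C} → {C,G} (+1)
site 1, node ILN: IN={C,G} ∩ L={G} → {G} (+0)
site 1, node AILNY: AY={C,T} ∪ ILN={G} → {C,G,T} (+1)
site 1, node AILNQY: AILNY={C,G,T} ∪ Q={A} → {A,C,G,T} (+1)
site 2, node AY: A={G} ∪ Y={T} → {G,T} (+1)
site 2, node IN: I={A} ∪ N={C} → {A,C} (+1)
site 2, node ILN: IN={A,C} ∪ L={T} → {A,C,T} (+1)
site 2, node AILNY: AY={G,T} ∩ ILN={A,C,T} → {T} (+0)
site 2, node AILNQY: AILNY={T} ∪ Q={G} → {G,T} (+1)
site 3, node AY: A={C} ∪ Y={A} → {A,C} (+1)
site 3, node IN: I={G} ∪ N={T} → {G,T} (+1)
site 3, node ILN: IN={G,T} ∪ L={C} → {C,G,T} (+1)
site 3, node AILNY: AY={A,C} ∩ ILN={C,G,T} → {C} (+0)
site 3, node AILNQY: AILNY={C} ∪ Q={A} → {A,C} (+1)
site 4, node AY: A={C} ∪ Y={T} → {C,T} (+1)
site 4, node IN: I={C} ∩ N={C} → {C} (+0)
site 4, node ILN: IN={C} ∩ L={C} → {C} (+0)
site 4, node AILNY: AY={C,T} ∩ ILN={C} → {C} (+0)
site 4, node AILNQY: AILNY={C} ∪ Q={A} → {A,C} (+1)
site 5, node AY: A={T} ∪ Y={G} → {G,T} (+1)
site 5, node IN: I={A} ∩ N={A} → {A} (+0)
site 5, node ILN: IN={A} ∩ L={A} → {A} (+0)
site 5, node AILNY: AY={G,T} ∪ ILN={A} → {A,G,T} (+1)
site 5, node AILNQY: AILNY={A,G,T} ∩ Q={T} → {T} (+0)
per-site changes: [4, 4, 4, 4, 2, 2]; total = 20

4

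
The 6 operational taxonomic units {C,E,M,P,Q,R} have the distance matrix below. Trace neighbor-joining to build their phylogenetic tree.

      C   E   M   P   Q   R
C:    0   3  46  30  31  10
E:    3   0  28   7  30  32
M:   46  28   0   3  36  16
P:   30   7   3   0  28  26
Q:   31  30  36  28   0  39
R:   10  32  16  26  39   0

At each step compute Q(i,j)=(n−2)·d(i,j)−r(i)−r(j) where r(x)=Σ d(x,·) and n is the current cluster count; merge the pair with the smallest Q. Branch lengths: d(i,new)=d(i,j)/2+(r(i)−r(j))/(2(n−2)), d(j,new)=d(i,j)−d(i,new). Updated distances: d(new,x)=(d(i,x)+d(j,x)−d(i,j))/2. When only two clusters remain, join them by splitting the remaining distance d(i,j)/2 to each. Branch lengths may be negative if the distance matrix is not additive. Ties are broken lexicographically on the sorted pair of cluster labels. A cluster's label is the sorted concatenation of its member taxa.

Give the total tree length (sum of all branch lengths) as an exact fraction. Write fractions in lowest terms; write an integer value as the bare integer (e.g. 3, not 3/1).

1. join M+P (d=3, Q=-211) ⇒ MP; edges |M|=47/8, |P|=-23/8
  updated: d(C,MP)=73/2, d(E,MP)=16, d(MP,Q)=61/2, d(MP,R)=39/2
2. join C+E (d=3, Q=-305/2) ⇒ CE; edges |C|=17/12, |E|=19/12
  updated: d(CE,MP)=99/4, d(CE,Q)=29, d(CE,R)=39/2
3. join CE+Q (d=29, Q=-455/4) ⇒ CEQ; edges |CE|=131/16, |Q|=333/16
  updated: d(CEQ,MP)=105/8, d(CEQ,R)=59/4
4. join CEQ+MP (d=105/8, Q=-379/8) ⇒ CEMPQ; edges |CEQ|=67/16, |MP|=143/16
  updated: d(CEMPQ,R)=169/16
5. join CEMPQ+R (d=169/16) ⇒ CEMPQR; edges |CEMPQ|=169/32, |R|=169/32
final tree: ((((C:17/12,E:19/12):131/16,Q:333/16):67/16,(M:47/8,P:-23/8):143/16):169/32,R:169/32)
total length: 939/16

939/16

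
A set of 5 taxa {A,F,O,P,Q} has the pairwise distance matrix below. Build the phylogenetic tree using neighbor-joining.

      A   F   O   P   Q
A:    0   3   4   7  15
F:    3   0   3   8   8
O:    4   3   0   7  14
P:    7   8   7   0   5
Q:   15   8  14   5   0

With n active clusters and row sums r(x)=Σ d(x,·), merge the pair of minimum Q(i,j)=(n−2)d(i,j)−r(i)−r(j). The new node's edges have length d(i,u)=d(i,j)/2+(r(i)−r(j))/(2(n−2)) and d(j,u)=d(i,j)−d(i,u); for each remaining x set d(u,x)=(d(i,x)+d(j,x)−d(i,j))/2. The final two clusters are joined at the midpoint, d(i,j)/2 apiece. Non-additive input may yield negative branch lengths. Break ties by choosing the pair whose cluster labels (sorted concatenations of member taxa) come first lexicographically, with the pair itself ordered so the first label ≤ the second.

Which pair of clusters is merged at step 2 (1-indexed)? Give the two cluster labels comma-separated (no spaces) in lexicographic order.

iteration 1: select P,Q (d=5, Q=-54); attach at lengths (0, 5); label the merged cluster PQ
  updated: d(A,PQ)=17/2, d(F,PQ)=11/2, d(O,PQ)=8
iteration 2: select A,O (d=4, Q=-45/2); attach at lengths (17/8, 15/8); label the merged cluster AO
  updated: d(AO,F)=1, d(AO,PQ)=25/4
iteration 3: select AO,F (d=1, Q=-51/4); attach at lengths (7/8, 1/8); label the merged cluster AFO
  updated: d(AFO,PQ)=43/8
iteration 4: select AFO,PQ (d=43/8); attach at lengths (43/16, 43/16); label the merged cluster AFOPQ
final tree: (((A:17/8,O:15/8):7/8,F:1/8):43/16,(P:0,Q:5):43/16)
total length: 123/8

A,O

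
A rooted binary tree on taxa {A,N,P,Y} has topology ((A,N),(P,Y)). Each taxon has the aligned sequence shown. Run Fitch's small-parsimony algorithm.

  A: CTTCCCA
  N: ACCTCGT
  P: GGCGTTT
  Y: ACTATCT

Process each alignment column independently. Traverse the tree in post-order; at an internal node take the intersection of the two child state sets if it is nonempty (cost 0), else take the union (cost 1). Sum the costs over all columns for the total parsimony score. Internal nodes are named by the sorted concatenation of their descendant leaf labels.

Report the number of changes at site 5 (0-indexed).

[col 0] AN: children A:{C}, N:{A} ∪→ {A,C}; cost 1
[col 0] PY: children P:{G}, Y:{A} ∪→ {A,G}; cost 1
[col 0] ANPY: children AN:{A,C}, PY:{A,G} ∩→ {A}; cost 0
[col 1] AN: children A:{T}, N:{C} ∪→ {C,T}; cost 1
[col 1] PY: children P:{G}, Y:{C} ∪→ {C,G}; cost 1
[col 1] ANPY: children AN:{C,T}, PY:{C,G} ∩→ {C}; cost 0
[col 2] AN: children A:{T}, N:{C} ∪→ {C,T}; cost 1
[col 2] PY: children P:{C}, Y:{T} ∪→ {C,T}; cost 1
[col 2] ANPY: children AN:{C,T}, PY:{C,T} ∩→ {C,T}; cost 0
[col 3] AN: children A:{C}, N:{T} ∪→ {C,T}; cost 1
[col 3] PY: children P:{G}, Y:{A} ∪→ {A,G}; cost 1
[col 3] ANPY: children AN:{C,T}, PY:{A,G} ∪→ {A,C,G,T}; cost 1
[col 4] AN: children A:{C}, N:{C} ∩→ {C}; cost 0
[col 4] PY: children P:{T}, Y:{T} ∩→ {T}; cost 0
[col 4] ANPY: children AN:{C}, PY:{T} ∪→ {C,T}; cost 1
[col 5] AN: children A:{C}, N:{G} ∪→ {C,G}; cost 1
[col 5] PY: children P:{T}, Y:{C} ∪→ {C,T}; cost 1
[col 5] ANPY: children AN:{C,G}, PY:{C,T} ∩→ {C}; cost 0
[col 6] AN: children A:{A}, N:{T} ∪→ {A,T}; cost 1
[col 6] PY: children P:{T}, Y:{T} ∩→ {T}; cost 0
[col 6] ANPY: children AN:{A,T}, PY:{T} ∩→ {T}; cost 0
per-site changes: [2, 2, 2, 3, 1, 2, 1]; total = 13

2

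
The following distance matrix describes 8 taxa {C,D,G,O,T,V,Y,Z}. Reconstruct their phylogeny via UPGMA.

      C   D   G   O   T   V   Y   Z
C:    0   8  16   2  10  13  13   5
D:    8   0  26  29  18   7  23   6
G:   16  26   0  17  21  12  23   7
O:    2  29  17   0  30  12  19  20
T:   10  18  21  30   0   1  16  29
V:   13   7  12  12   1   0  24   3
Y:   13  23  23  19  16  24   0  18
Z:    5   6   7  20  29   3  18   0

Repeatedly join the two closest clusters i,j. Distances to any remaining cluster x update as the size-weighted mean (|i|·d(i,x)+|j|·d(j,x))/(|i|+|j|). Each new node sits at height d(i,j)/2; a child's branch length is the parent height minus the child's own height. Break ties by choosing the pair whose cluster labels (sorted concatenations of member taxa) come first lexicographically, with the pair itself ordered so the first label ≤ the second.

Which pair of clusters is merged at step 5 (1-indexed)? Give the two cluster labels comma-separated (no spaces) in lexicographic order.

CO,DTVZ

1. join T+V (d=1) ⇒ TV; edges |T|=1/2, |V|=1/2
  updated: d(C,TV)=23/2, d(D,TV)=25/2, d(G,TV)=33/2, d(O,TV)=21, d(TV,Y)=20, d(TV,Z)=16
2. join C+O (d=2) ⇒ CO; edges |C|=1, |O|=1
  updated: d(CO,D)=37/2, d(CO,G)=33/2, d(CO,TV)=65/4, d(CO,Y)=16, d(CO,Z)=25/2
3. join D+Z (d=6) ⇒ DZ; edges |D|=3, |Z|=3
  updated: d(CO,DZ)=31/2, d(DZ,G)=33/2, d(DZ,TV)=57/4, d(DZ,Y)=41/2
4. join DZ+TV (d=57/4) ⇒ DTVZ; edges |DZ|=33/8, |TV|=53/8
  updated: d(CO,DTVZ)=127/8, d(DTVZ,G)=33/2, d(DTVZ,Y)=81/4
5. join CO+DTVZ (d=127/8) ⇒ CDOTVZ; edges |CO|=111/16, |DTVZ|=13/16
  updated: d(CDOTVZ,G)=33/2, d(CDOTVZ,Y)=113/6
6. join CDOTVZ+G (d=33/2) ⇒ CDGOTVZ; edges |CDOTVZ|=5/16, |G|=33/4
  updated: d(CDGOTVZ,Y)=136/7
7. join CDGOTVZ+Y (d=136/7) ⇒ CDGOTVYZ; edges |CDGOTVZ|=41/28, |Y|=68/7
final tree: ((((C:1,O:1):111/16,((D:3,Z:3):33/8,(T:1/2,V:1/2):53/8):13/16):5/16,G:33/4):41/28,Y:68/7)
total length: 5291/112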